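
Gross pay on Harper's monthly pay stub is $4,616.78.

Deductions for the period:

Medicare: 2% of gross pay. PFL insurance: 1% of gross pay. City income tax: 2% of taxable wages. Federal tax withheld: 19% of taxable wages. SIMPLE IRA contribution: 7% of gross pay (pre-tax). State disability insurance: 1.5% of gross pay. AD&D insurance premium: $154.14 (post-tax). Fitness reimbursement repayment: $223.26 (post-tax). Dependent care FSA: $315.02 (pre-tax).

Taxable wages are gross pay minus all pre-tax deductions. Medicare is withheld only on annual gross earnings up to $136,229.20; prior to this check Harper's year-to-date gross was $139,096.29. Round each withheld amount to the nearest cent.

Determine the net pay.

$2,650.27

Dependent care FSA: $315.02
SIMPLE IRA contribution: $4,616.78 × 0.07 = $323.17
Pre-tax total = $315.02 + $323.17 = $638.19
Taxable wages = $4,616.78 − $638.19 = $3,978.59
Federal tax withheld: $3,978.59 × 0.19 = $755.93
City income tax: $3,978.59 × 0.02 = $79.57
State disability insurance: $4,616.78 × 0.015 = $69.25
Medicare: annual cap $136,229.20 already reached (YTD $139,096.29), so $0.00
PFL insurance: $4,616.78 × 0.01 = $46.17
Fitness reimbursement repayment: $223.26
AD&D insurance premium: $154.14
Total deductions = $315.02 + $323.17 + $755.93 + $79.57 + $69.25 + $0.00 + $46.17 + $223.26 + $154.14 = $1,966.51
Net pay = $4,616.78 − $1,966.51 = $2,650.27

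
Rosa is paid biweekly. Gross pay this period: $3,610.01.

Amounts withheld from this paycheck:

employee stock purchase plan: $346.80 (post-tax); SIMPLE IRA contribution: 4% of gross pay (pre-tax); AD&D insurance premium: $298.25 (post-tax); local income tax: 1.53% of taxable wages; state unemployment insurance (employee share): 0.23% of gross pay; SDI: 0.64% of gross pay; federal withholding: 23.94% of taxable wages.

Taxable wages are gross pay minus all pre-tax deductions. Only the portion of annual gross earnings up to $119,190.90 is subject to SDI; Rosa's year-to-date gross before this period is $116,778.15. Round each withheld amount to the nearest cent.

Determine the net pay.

SIMPLE IRA contribution: $3,610.01 × 0.04 = $144.40
Taxable wages = $3,610.01 − $144.40 = $3,465.61
Local income tax: $3,465.61 × 0.0153 = $53.02
Federal withholding: $3,465.61 × 0.2394 = $829.67
SDI: only $119,190.90 − $116,778.15 = $2,412.75 of this check is subject → $2,412.75 × 0.0064 = $15.44
State unemployment insurance (employee share): $3,610.01 × 0.0023 = $8.30
AD&D insurance premium: $298.25
Employee stock purchase plan: $346.80
Total deductions = $144.40 + $53.02 + $829.67 + $15.44 + $8.30 + $298.25 + $346.80 = $1,695.88
Net pay = $3,610.01 − $1,695.88 = $1,914.13

$1,914.13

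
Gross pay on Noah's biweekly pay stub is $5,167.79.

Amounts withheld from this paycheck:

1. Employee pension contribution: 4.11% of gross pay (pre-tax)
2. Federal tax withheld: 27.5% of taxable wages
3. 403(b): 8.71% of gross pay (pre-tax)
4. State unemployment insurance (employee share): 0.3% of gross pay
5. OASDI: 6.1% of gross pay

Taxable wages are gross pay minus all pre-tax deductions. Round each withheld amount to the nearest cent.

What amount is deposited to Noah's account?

$2,935.59

403(b): $5,167.79 × 0.0871 = $450.11
Employee pension contribution: $5,167.79 × 0.0411 = $212.40
Pre-tax total = $450.11 + $212.40 = $662.51
Taxable wages = $5,167.79 − $662.51 = $4,505.28
Federal tax withheld: $4,505.28 × 0.275 = $1,238.95
OASDI: $5,167.79 × 0.061 = $315.24
State unemployment insurance (employee share): $5,167.79 × 0.003 = $15.50
Total deductions = $450.11 + $212.40 + $1,238.95 + $315.24 + $15.50 = $2,232.20
Net pay = $5,167.79 − $2,232.20 = $2,935.59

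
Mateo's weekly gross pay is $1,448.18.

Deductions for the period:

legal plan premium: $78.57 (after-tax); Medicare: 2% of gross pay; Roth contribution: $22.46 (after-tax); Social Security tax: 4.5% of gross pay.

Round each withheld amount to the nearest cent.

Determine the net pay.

Social Security tax: $1,448.18 × 0.045 = $65.17
Medicare: $1,448.18 × 0.02 = $28.96
Legal plan premium: $78.57
Roth contribution: $22.46
Total deductions = $65.17 + $28.96 + $78.57 + $22.46 = $195.16
Net pay = $1,448.18 − $195.16 = $1,253.02

$1,253.02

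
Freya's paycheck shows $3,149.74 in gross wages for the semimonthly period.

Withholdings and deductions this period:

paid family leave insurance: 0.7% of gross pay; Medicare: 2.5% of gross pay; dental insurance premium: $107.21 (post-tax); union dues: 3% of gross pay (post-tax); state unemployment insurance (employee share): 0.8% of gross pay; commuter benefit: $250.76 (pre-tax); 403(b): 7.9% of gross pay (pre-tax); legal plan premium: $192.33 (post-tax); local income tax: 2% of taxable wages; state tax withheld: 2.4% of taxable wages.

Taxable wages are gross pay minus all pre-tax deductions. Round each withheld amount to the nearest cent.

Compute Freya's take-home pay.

$2,013.53

403(b): $3,149.74 × 0.079 = $248.83
Commuter benefit: $250.76
Pre-tax total = $248.83 + $250.76 = $499.59
Taxable wages = $3,149.74 − $499.59 = $2,650.15
Local income tax: $2,650.15 × 0.02 = $53.00
State tax withheld: $2,650.15 × 0.024 = $63.60
Medicare: $3,149.74 × 0.025 = $78.74
State unemployment insurance (employee share): $3,149.74 × 0.008 = $25.20
Paid family leave insurance: $3,149.74 × 0.007 = $22.05
Dental insurance premium: $107.21
Union dues: $3,149.74 × 0.03 = $94.49
Legal plan premium: $192.33
Total deductions = $248.83 + $250.76 + $53.00 + $63.60 + $78.74 + $25.20 + $22.05 + $107.21 + $94.49 + $192.33 = $1,136.21
Net pay = $3,149.74 − $1,136.21 = $2,013.53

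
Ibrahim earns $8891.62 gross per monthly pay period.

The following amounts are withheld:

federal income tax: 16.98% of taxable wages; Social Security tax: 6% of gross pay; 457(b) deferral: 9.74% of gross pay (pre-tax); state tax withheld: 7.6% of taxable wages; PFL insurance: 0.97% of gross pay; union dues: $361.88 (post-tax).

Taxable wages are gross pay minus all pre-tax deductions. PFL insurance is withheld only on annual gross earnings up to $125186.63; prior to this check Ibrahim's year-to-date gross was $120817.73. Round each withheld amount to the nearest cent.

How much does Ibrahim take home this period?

$5115.14

457(b) deferral: $8891.62 × 0.0974 = $866.04
Taxable wages = $8891.62 − $866.04 = $8025.58
Federal income tax: $8025.58 × 0.1698 = $1362.74
State tax withheld: $8025.58 × 0.076 = $609.94
PFL insurance: only $125186.63 − $120817.73 = $4368.90 of this check is subject → $4368.90 × 0.0097 = $42.38
Social Security tax: $8891.62 × 0.06 = $533.50
Union dues: $361.88
Total deductions = $866.04 + $1362.74 + $609.94 + $42.38 + $533.50 + $361.88 = $3776.48
Net pay = $8891.62 − $3776.48 = $5115.14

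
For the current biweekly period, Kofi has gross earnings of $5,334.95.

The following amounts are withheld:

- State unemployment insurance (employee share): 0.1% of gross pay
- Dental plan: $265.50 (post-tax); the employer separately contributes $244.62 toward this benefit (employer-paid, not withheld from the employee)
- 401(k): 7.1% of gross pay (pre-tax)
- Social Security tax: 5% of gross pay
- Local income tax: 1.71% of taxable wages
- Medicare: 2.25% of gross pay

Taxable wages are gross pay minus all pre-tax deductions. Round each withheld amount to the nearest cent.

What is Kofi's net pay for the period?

401(k): $5,334.95 × 0.071 = $378.78
Taxable wages = $5,334.95 − $378.78 = $4,956.17
Local income tax: $4,956.17 × 0.0171 = $84.75
Medicare: $5,334.95 × 0.0225 = $120.04
State unemployment insurance (employee share): $5,334.95 × 0.001 = $5.33
Social Security tax: $5,334.95 × 0.05 = $266.75
Dental plan: $265.50
(Employer's $244.62 toward dental plan is not withheld from the employee.)
Total deductions = $378.78 + $84.75 + $120.04 + $5.33 + $266.75 + $265.50 = $1,121.15
Net pay = $5,334.95 − $1,121.15 = $4,213.80

$4,213.80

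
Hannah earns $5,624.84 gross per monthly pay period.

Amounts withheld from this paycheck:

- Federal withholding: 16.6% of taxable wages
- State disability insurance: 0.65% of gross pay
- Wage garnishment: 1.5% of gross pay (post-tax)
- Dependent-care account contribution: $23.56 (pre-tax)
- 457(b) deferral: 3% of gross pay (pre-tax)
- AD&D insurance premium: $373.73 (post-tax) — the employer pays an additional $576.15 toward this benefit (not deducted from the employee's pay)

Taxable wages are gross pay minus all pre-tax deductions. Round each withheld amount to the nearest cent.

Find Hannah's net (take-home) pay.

Dependent-care account contribution: $23.56
457(b) deferral: $5,624.84 × 0.03 = $168.75
Pre-tax total = $23.56 + $168.75 = $192.31
Taxable wages = $5,624.84 − $192.31 = $5,432.53
Federal withholding: $5,432.53 × 0.166 = $901.80
State disability insurance: $5,624.84 × 0.0065 = $36.56
Wage garnishment: $5,624.84 × 0.015 = $84.37
AD&D insurance premium: $373.73
(Employer's $576.15 toward AD&D insurance premium is not withheld from the employee.)
Total deductions = $23.56 + $168.75 + $901.80 + $36.56 + $84.37 + $373.73 = $1,588.77
Net pay = $5,624.84 − $1,588.77 = $4,036.07

$4,036.07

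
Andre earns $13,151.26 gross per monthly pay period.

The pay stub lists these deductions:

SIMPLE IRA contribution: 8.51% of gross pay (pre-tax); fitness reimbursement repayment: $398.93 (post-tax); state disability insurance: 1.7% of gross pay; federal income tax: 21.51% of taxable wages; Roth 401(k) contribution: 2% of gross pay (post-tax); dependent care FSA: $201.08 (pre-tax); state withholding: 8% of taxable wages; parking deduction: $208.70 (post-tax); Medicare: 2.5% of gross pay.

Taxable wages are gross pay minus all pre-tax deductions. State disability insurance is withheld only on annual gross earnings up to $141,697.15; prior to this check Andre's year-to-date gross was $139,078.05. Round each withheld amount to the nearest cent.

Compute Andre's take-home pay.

$7,095.72

SIMPLE IRA contribution: $13,151.26 × 0.0851 = $1,119.17
Dependent care FSA: $201.08
Pre-tax total = $1,119.17 + $201.08 = $1,320.25
Taxable wages = $13,151.26 − $1,320.25 = $11,831.01
Federal income tax: $11,831.01 × 0.2151 = $2,544.85
State withholding: $11,831.01 × 0.08 = $946.48
State disability insurance: only $141,697.15 − $139,078.05 = $2,619.10 of this check is subject → $2,619.10 × 0.017 = $44.52
Medicare: $13,151.26 × 0.025 = $328.78
Fitness reimbursement repayment: $398.93
Roth 401(k) contribution: $13,151.26 × 0.02 = $263.03
Parking deduction: $208.70
Total deductions = $1,119.17 + $201.08 + $2,544.85 + $946.48 + $44.52 + $328.78 + $398.93 + $263.03 + $208.70 = $6,055.54
Net pay = $13,151.26 − $6,055.54 = $7,095.72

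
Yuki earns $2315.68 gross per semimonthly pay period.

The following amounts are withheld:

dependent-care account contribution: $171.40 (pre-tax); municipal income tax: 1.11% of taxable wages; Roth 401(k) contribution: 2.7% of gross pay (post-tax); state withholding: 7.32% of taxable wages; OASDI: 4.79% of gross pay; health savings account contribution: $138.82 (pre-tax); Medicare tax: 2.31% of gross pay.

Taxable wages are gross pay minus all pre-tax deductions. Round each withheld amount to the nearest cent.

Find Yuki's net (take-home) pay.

$1609.47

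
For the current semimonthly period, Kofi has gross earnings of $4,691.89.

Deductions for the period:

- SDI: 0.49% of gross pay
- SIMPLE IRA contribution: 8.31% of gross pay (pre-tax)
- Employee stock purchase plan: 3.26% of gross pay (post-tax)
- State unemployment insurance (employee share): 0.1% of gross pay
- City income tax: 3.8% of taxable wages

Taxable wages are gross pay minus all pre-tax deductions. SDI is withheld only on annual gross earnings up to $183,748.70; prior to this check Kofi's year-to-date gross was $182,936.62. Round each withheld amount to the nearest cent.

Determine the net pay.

SIMPLE IRA contribution: $4,691.89 × 0.0831 = $389.90
Taxable wages = $4,691.89 − $389.90 = $4,301.99
City income tax: $4,301.99 × 0.038 = $163.48
SDI: only $183,748.70 − $182,936.62 = $812.08 of this check is subject → $812.08 × 0.0049 = $3.98
State unemployment insurance (employee share): $4,691.89 × 0.001 = $4.69
Employee stock purchase plan: $4,691.89 × 0.0326 = $152.96
Total deductions = $389.90 + $163.48 + $3.98 + $4.69 + $152.96 = $715.01
Net pay = $4,691.89 − $715.01 = $3,976.88

$3,976.88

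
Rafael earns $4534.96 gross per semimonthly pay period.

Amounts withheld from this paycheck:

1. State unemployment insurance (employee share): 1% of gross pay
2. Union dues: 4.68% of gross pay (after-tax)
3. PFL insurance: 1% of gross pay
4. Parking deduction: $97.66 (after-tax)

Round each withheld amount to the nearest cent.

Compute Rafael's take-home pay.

$4134.36

State unemployment insurance (employee share): $4534.96 × 0.01 = $45.35
PFL insurance: $4534.96 × 0.01 = $45.35
Union dues: $4534.96 × 0.0468 = $212.24
Parking deduction: $97.66
Total deductions = $45.35 + $45.35 + $212.24 + $97.66 = $400.60
Net pay = $4534.96 − $400.60 = $4134.36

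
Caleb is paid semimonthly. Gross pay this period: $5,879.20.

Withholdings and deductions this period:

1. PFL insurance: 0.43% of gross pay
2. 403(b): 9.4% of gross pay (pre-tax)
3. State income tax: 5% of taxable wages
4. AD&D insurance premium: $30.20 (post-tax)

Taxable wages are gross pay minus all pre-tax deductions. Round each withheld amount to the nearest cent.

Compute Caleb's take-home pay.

$5,004.75

403(b): $5,879.20 × 0.094 = $552.64
Taxable wages = $5,879.20 − $552.64 = $5,326.56
State income tax: $5,326.56 × 0.05 = $266.33
PFL insurance: $5,879.20 × 0.0043 = $25.28
AD&D insurance premium: $30.20
Total deductions = $552.64 + $266.33 + $25.28 + $30.20 = $874.45
Net pay = $5,879.20 − $874.45 = $5,004.75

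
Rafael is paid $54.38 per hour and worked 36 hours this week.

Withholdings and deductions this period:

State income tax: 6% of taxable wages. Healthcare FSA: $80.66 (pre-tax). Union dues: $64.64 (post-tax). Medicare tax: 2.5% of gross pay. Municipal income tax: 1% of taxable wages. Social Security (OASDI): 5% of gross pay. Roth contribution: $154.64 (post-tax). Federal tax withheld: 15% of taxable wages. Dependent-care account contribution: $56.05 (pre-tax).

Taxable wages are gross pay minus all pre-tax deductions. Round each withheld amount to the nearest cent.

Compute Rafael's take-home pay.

$1,054.25

Gross pay: 36 × $54.38 = $1,957.68
Healthcare FSA: $80.66
Dependent-care account contribution: $56.05
Pre-tax total = $80.66 + $56.05 = $136.71
Taxable wages = $1,957.68 − $136.71 = $1,820.97
State income tax: $1,820.97 × 0.06 = $109.26
Federal tax withheld: $1,820.97 × 0.15 = $273.15
Municipal income tax: $1,820.97 × 0.01 = $18.21
Medicare tax: $1,957.68 × 0.025 = $48.94
Social Security (OASDI): $1,957.68 × 0.05 = $97.88
Union dues: $64.64
Roth contribution: $154.64
Total deductions = $80.66 + $56.05 + $109.26 + $273.15 + $18.21 + $48.94 + $97.88 + $64.64 + $154.64 = $903.43
Net pay = $1,957.68 − $903.43 = $1,054.25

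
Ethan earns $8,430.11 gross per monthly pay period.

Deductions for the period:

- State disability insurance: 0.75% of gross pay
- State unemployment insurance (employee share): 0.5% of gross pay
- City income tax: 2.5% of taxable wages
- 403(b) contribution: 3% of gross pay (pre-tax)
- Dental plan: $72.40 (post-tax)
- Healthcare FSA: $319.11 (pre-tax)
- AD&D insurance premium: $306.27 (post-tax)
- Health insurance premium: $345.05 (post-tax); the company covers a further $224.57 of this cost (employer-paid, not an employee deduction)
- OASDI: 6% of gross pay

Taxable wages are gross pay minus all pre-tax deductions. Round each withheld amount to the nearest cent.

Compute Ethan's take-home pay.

$6,326.74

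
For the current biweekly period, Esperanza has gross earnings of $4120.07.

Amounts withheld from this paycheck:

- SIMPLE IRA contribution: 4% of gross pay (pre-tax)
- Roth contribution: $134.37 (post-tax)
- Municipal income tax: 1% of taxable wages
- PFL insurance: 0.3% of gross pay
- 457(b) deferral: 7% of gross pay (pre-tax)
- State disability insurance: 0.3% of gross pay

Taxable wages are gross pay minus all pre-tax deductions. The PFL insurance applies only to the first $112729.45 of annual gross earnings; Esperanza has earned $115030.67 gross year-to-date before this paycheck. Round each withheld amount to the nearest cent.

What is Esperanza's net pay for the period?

$3483.47

457(b) deferral: $4120.07 × 0.07 = $288.40
SIMPLE IRA contribution: $4120.07 × 0.04 = $164.80
Pre-tax total = $288.40 + $164.80 = $453.20
Taxable wages = $4120.07 − $453.20 = $3666.87
Municipal income tax: $3666.87 × 0.01 = $36.67
State disability insurance: $4120.07 × 0.003 = $12.36
PFL insurance: annual cap $112729.45 already reached (YTD $115030.67), so $0.00
Roth contribution: $134.37
Total deductions = $288.40 + $164.80 + $36.67 + $12.36 + $0.00 + $134.37 = $636.60
Net pay = $4120.07 − $636.60 = $3483.47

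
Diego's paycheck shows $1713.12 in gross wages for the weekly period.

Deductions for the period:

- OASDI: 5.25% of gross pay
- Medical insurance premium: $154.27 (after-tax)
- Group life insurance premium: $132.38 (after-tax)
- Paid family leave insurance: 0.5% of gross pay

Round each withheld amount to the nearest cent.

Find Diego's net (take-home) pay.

$1327.96

OASDI: $1713.12 × 0.0525 = $89.94
Paid family leave insurance: $1713.12 × 0.005 = $8.57
Group life insurance premium: $132.38
Medical insurance premium: $154.27
Total deductions = $89.94 + $8.57 + $132.38 + $154.27 = $385.16
Net pay = $1713.12 − $385.16 = $1327.96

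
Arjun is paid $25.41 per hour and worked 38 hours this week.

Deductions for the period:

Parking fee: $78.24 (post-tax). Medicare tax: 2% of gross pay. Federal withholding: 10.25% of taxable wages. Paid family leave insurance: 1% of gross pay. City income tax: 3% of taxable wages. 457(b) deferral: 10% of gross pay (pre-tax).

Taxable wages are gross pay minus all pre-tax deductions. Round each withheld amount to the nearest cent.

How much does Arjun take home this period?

$646.67

Gross pay: 38 × $25.41 = $965.58
457(b) deferral: $965.58 × 0.1 = $96.56
Taxable wages = $965.58 − $96.56 = $869.02
City income tax: $869.02 × 0.03 = $26.07
Federal withholding: $869.02 × 0.1025 = $89.07
Paid family leave insurance: $965.58 × 0.01 = $9.66
Medicare tax: $965.58 × 0.02 = $19.31
Parking fee: $78.24
Total deductions = $96.56 + $26.07 + $89.07 + $9.66 + $19.31 + $78.24 = $318.91
Net pay = $965.58 − $318.91 = $646.67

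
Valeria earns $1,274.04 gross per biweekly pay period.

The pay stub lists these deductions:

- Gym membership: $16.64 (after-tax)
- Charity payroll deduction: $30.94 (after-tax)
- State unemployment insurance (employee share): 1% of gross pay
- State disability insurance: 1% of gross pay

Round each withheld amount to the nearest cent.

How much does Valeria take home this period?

$1,200.98

State unemployment insurance (employee share): $1,274.04 × 0.01 = $12.74
State disability insurance: $1,274.04 × 0.01 = $12.74
Gym membership: $16.64
Charity payroll deduction: $30.94
Total deductions = $12.74 + $12.74 + $16.64 + $30.94 = $73.06
Net pay = $1,274.04 − $73.06 = $1,200.98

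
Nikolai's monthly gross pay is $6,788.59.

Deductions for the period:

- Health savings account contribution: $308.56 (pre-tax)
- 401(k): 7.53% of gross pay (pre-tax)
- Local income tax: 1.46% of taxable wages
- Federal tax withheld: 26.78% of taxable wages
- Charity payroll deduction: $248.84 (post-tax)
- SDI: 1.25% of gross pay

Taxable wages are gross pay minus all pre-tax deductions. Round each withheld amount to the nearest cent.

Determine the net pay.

$3,949.54

Health savings account contribution: $308.56
401(k): $6,788.59 × 0.0753 = $511.18
Pre-tax total = $308.56 + $511.18 = $819.74
Taxable wages = $6,788.59 − $819.74 = $5,968.85
Federal tax withheld: $5,968.85 × 0.2678 = $1,598.46
Local income tax: $5,968.85 × 0.0146 = $87.15
SDI: $6,788.59 × 0.0125 = $84.86
Charity payroll deduction: $248.84
Total deductions = $308.56 + $511.18 + $1,598.46 + $87.15 + $84.86 + $248.84 = $2,839.05
Net pay = $6,788.59 − $2,839.05 = $3,949.54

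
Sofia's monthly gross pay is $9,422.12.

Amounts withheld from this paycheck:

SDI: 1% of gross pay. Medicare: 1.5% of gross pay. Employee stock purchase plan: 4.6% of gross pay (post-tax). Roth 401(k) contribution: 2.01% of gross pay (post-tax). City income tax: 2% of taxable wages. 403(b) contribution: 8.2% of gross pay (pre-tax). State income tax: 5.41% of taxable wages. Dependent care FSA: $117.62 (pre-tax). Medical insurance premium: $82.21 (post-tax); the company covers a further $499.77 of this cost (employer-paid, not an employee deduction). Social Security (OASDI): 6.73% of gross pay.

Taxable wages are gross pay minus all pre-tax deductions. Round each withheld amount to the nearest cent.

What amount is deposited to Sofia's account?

$6,325.00

403(b) contribution: $9,422.12 × 0.082 = $772.61
Dependent care FSA: $117.62
Pre-tax total = $772.61 + $117.62 = $890.23
Taxable wages = $9,422.12 − $890.23 = $8,531.89
City income tax: $8,531.89 × 0.02 = $170.64
State income tax: $8,531.89 × 0.0541 = $461.58
Social Security (OASDI): $9,422.12 × 0.0673 = $634.11
SDI: $9,422.12 × 0.01 = $94.22
Medicare: $9,422.12 × 0.015 = $141.33
Roth 401(k) contribution: $9,422.12 × 0.0201 = $189.38
Employee stock purchase plan: $9,422.12 × 0.046 = $433.42
Medical insurance premium: $82.21
(Employer's $499.77 toward medical insurance premium is not withheld from the employee.)
Total deductions = $772.61 + $117.62 + $170.64 + $461.58 + $634.11 + $94.22 + $141.33 + $189.38 + $433.42 + $82.21 = $3,097.12
Net pay = $9,422.12 − $3,097.12 = $6,325.00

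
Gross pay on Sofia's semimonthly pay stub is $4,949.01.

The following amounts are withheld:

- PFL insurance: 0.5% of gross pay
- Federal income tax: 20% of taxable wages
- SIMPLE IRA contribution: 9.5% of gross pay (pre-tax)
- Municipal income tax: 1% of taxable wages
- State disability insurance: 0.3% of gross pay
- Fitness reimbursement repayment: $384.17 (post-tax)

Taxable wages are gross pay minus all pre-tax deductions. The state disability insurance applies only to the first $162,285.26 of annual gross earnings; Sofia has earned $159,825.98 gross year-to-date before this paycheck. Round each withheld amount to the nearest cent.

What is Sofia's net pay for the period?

$3,121.99

SIMPLE IRA contribution: $4,949.01 × 0.095 = $470.16
Taxable wages = $4,949.01 − $470.16 = $4,478.85
Municipal income tax: $4,478.85 × 0.01 = $44.79
Federal income tax: $4,478.85 × 0.2 = $895.77
PFL insurance: $4,949.01 × 0.005 = $24.75
State disability insurance: only $162,285.26 − $159,825.98 = $2,459.28 of this check is subject → $2,459.28 × 0.003 = $7.38
Fitness reimbursement repayment: $384.17
Total deductions = $470.16 + $44.79 + $895.77 + $24.75 + $7.38 + $384.17 = $1,827.02
Net pay = $4,949.01 − $1,827.02 = $3,121.99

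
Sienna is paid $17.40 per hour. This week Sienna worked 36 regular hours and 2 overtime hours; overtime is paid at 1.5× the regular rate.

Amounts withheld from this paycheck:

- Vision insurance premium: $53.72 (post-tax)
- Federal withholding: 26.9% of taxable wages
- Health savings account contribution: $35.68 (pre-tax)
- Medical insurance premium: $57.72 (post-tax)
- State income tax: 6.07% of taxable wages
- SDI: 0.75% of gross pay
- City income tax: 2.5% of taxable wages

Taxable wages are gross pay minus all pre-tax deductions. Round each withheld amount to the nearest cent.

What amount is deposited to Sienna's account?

$298.34

Regular pay: 36 × $17.40 = $626.40
Overtime pay: 2 × $17.40 × 1.5 = $52.20
Gross pay = $626.40 + $52.20 = $678.60
Health savings account contribution: $35.68
Taxable wages = $678.60 − $35.68 = $642.92
City income tax: $642.92 × 0.025 = $16.07
State income tax: $642.92 × 0.0607 = $39.03
Federal withholding: $642.92 × 0.269 = $172.95
SDI: $678.60 × 0.0075 = $5.09
Medical insurance premium: $57.72
Vision insurance premium: $53.72
Total deductions = $35.68 + $16.07 + $39.03 + $172.95 + $5.09 + $57.72 + $53.72 = $380.26
Net pay = $678.60 − $380.26 = $298.34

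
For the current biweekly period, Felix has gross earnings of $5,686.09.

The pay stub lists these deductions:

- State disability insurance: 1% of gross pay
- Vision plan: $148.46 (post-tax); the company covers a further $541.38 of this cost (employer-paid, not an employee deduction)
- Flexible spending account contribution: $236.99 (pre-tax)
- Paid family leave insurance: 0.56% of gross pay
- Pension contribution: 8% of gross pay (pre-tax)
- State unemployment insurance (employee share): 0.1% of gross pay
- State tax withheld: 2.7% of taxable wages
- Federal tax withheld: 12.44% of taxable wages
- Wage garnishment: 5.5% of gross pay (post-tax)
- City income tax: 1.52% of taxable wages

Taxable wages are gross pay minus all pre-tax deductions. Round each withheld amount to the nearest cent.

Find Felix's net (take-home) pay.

$3,606.60

Pension contribution: $5,686.09 × 0.08 = $454.89
Flexible spending account contribution: $236.99
Pre-tax total = $454.89 + $236.99 = $691.88
Taxable wages = $5,686.09 − $691.88 = $4,994.21
State tax withheld: $4,994.21 × 0.027 = $134.84
Federal tax withheld: $4,994.21 × 0.1244 = $621.28
City income tax: $4,994.21 × 0.0152 = $75.91
Paid family leave insurance: $5,686.09 × 0.0056 = $31.84
State disability insurance: $5,686.09 × 0.01 = $56.86
State unemployment insurance (employee share): $5,686.09 × 0.001 = $5.69
Wage garnishment: $5,686.09 × 0.055 = $312.73
Vision plan: $148.46
(Employer's $541.38 toward vision plan is not withheld from the employee.)
Total deductions = $454.89 + $236.99 + $134.84 + $621.28 + $75.91 + $31.84 + $56.86 + $5.69 + $312.73 + $148.46 = $2,079.49
Net pay = $5,686.09 − $2,079.49 = $3,606.60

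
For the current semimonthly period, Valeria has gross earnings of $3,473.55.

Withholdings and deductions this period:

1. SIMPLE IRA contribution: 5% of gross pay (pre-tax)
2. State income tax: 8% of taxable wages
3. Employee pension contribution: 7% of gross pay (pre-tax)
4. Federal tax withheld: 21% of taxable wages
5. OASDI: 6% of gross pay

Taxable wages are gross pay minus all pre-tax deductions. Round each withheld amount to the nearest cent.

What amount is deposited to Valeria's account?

$1,961.86

SIMPLE IRA contribution: $3,473.55 × 0.05 = $173.68
Employee pension contribution: $3,473.55 × 0.07 = $243.15
Pre-tax total = $173.68 + $243.15 = $416.83
Taxable wages = $3,473.55 − $416.83 = $3,056.72
State income tax: $3,056.72 × 0.08 = $244.54
Federal tax withheld: $3,056.72 × 0.21 = $641.91
OASDI: $3,473.55 × 0.06 = $208.41
Total deductions = $173.68 + $243.15 + $244.54 + $641.91 + $208.41 = $1,511.69
Net pay = $3,473.55 − $1,511.69 = $1,961.86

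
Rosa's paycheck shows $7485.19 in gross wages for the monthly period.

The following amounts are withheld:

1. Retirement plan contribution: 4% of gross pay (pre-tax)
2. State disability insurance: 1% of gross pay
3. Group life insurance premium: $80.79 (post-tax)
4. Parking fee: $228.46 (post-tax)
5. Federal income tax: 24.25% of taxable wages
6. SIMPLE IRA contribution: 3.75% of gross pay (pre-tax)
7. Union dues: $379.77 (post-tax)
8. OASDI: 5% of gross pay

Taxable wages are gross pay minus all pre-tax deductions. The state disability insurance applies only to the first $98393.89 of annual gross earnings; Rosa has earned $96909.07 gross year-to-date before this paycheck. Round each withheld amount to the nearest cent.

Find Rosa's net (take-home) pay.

$4152.48

Retirement plan contribution: $7485.19 × 0.04 = $299.41
SIMPLE IRA contribution: $7485.19 × 0.0375 = $280.69
Pre-tax total = $299.41 + $280.69 = $580.10
Taxable wages = $7485.19 − $580.10 = $6905.09
Federal income tax: $6905.09 × 0.2425 = $1674.48
OASDI: $7485.19 × 0.05 = $374.26
State disability insurance: only $98393.89 − $96909.07 = $1484.82 of this check is subject → $1484.82 × 0.01 = $14.85
Group life insurance premium: $80.79
Parking fee: $228.46
Union dues: $379.77
Total deductions = $299.41 + $280.69 + $1674.48 + $374.26 + $14.85 + $80.79 + $228.46 + $379.77 = $3332.71
Net pay = $7485.19 − $3332.71 = $4152.48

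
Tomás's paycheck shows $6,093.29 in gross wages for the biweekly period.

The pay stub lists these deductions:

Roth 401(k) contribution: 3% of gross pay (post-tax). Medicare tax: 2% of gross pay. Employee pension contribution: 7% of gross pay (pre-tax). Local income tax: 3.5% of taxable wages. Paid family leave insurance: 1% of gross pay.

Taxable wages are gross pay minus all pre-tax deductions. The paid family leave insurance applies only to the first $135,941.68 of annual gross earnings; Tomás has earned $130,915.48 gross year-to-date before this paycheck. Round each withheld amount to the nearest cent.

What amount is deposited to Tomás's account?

$5,113.49

Employee pension contribution: $6,093.29 × 0.07 = $426.53
Taxable wages = $6,093.29 − $426.53 = $5,666.76
Local income tax: $5,666.76 × 0.035 = $198.34
Medicare tax: $6,093.29 × 0.02 = $121.87
Paid family leave insurance: only $135,941.68 − $130,915.48 = $5,026.20 of this check is subject → $5,026.20 × 0.01 = $50.26
Roth 401(k) contribution: $6,093.29 × 0.03 = $182.80
Total deductions = $426.53 + $198.34 + $121.87 + $50.26 + $182.80 = $979.80
Net pay = $6,093.29 − $979.80 = $5,113.49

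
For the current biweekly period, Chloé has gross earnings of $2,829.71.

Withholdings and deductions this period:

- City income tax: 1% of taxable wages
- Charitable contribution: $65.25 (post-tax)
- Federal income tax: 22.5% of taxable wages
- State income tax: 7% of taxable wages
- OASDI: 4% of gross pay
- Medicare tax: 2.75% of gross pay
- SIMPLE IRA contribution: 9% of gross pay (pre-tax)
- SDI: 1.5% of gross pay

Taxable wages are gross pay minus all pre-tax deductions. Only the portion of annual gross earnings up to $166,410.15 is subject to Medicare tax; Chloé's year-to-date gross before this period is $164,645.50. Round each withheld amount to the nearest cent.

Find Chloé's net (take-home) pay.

$1,520.24

SIMPLE IRA contribution: $2,829.71 × 0.09 = $254.67
Taxable wages = $2,829.71 − $254.67 = $2,575.04
Federal income tax: $2,575.04 × 0.225 = $579.38
City income tax: $2,575.04 × 0.01 = $25.75
State income tax: $2,575.04 × 0.07 = $180.25
SDI: $2,829.71 × 0.015 = $42.45
OASDI: $2,829.71 × 0.04 = $113.19
Medicare tax: only $166,410.15 − $164,645.50 = $1,764.65 of this check is subject → $1,764.65 × 0.0275 = $48.53
Charitable contribution: $65.25
Total deductions = $254.67 + $579.38 + $25.75 + $180.25 + $42.45 + $113.19 + $48.53 + $65.25 = $1,309.47
Net pay = $2,829.71 − $1,309.47 = $1,520.24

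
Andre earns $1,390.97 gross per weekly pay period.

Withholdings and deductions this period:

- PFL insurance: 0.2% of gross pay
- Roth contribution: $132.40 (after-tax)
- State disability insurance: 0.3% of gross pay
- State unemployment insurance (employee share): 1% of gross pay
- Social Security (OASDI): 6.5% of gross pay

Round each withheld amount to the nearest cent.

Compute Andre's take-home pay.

$1,147.30

PFL insurance: $1,390.97 × 0.002 = $2.78
Social Security (OASDI): $1,390.97 × 0.065 = $90.41
State unemployment insurance (employee share): $1,390.97 × 0.01 = $13.91
State disability insurance: $1,390.97 × 0.003 = $4.17
Roth contribution: $132.40
Total deductions = $2.78 + $90.41 + $13.91 + $4.17 + $132.40 = $243.67
Net pay = $1,390.97 − $243.67 = $1,147.30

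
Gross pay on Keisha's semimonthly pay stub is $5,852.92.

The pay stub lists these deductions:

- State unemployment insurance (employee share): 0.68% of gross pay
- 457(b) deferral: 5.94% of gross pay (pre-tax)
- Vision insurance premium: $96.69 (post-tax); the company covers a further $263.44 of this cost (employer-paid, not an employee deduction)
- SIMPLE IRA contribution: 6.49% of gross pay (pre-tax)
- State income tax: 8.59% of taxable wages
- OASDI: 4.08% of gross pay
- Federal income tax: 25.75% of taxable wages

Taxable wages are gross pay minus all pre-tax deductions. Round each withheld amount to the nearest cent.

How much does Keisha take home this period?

$2,990.06

SIMPLE IRA contribution: $5,852.92 × 0.0649 = $379.85
457(b) deferral: $5,852.92 × 0.0594 = $347.66
Pre-tax total = $379.85 + $347.66 = $727.51
Taxable wages = $5,852.92 − $727.51 = $5,125.41
State income tax: $5,125.41 × 0.0859 = $440.27
Federal income tax: $5,125.41 × 0.2575 = $1,319.79
State unemployment insurance (employee share): $5,852.92 × 0.0068 = $39.80
OASDI: $5,852.92 × 0.0408 = $238.80
Vision insurance premium: $96.69
(Employer's $263.44 toward vision insurance premium is not withheld from the employee.)
Total deductions = $379.85 + $347.66 + $440.27 + $1,319.79 + $39.80 + $238.80 + $96.69 = $2,862.86
Net pay = $5,852.92 − $2,862.86 = $2,990.06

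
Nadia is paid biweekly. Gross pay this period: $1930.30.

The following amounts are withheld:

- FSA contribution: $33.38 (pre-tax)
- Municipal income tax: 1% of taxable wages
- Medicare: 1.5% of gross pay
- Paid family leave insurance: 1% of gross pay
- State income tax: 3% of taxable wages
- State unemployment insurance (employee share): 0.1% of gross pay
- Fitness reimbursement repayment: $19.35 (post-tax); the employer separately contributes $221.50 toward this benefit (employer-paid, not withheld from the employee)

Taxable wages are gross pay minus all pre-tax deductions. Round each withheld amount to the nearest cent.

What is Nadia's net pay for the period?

$1751.51

FSA contribution: $33.38
Taxable wages = $1930.30 − $33.38 = $1896.92
Municipal income tax: $1896.92 × 0.01 = $18.97
State income tax: $1896.92 × 0.03 = $56.91
Medicare: $1930.30 × 0.015 = $28.95
Paid family leave insurance: $1930.30 × 0.01 = $19.30
State unemployment insurance (employee share): $1930.30 × 0.001 = $1.93
Fitness reimbursement repayment: $19.35
(Employer's $221.50 toward fitness reimbursement repayment is not withheld from the employee.)
Total deductions = $33.38 + $18.97 + $56.91 + $28.95 + $19.30 + $1.93 + $19.35 = $178.79
Net pay = $1930.30 − $178.79 = $1751.51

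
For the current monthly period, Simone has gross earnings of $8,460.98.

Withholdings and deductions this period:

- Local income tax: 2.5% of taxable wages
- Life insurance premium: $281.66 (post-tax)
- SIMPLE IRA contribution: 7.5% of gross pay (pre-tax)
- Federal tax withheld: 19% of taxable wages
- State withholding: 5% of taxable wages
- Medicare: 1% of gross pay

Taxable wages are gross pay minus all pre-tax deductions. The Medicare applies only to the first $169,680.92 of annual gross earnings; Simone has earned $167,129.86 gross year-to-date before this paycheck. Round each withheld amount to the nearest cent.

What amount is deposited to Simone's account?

$5,445.24

SIMPLE IRA contribution: $8,460.98 × 0.075 = $634.57
Taxable wages = $8,460.98 − $634.57 = $7,826.41
Local income tax: $7,826.41 × 0.025 = $195.66
State withholding: $7,826.41 × 0.05 = $391.32
Federal tax withheld: $7,826.41 × 0.19 = $1,487.02
Medicare: only $169,680.92 − $167,129.86 = $2,551.06 of this check is subject → $2,551.06 × 0.01 = $25.51
Life insurance premium: $281.66
Total deductions = $634.57 + $195.66 + $391.32 + $1,487.02 + $25.51 + $281.66 = $3,015.74
Net pay = $8,460.98 − $3,015.74 = $5,445.24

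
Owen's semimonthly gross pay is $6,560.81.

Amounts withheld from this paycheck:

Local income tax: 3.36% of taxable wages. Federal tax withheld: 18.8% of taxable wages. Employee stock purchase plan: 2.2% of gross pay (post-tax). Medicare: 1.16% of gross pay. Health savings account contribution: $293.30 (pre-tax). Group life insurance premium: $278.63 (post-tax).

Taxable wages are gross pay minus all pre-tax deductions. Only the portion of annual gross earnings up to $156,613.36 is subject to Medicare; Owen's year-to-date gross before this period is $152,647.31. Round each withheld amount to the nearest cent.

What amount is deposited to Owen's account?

$4,409.65

Health savings account contribution: $293.30
Taxable wages = $6,560.81 − $293.30 = $6,267.51
Local income tax: $6,267.51 × 0.0336 = $210.59
Federal tax withheld: $6,267.51 × 0.188 = $1,178.29
Medicare: only $156,613.36 − $152,647.31 = $3,966.05 of this check is subject → $3,966.05 × 0.0116 = $46.01
Employee stock purchase plan: $6,560.81 × 0.022 = $144.34
Group life insurance premium: $278.63
Total deductions = $293.30 + $210.59 + $1,178.29 + $46.01 + $144.34 + $278.63 = $2,151.16
Net pay = $6,560.81 − $2,151.16 = $4,409.65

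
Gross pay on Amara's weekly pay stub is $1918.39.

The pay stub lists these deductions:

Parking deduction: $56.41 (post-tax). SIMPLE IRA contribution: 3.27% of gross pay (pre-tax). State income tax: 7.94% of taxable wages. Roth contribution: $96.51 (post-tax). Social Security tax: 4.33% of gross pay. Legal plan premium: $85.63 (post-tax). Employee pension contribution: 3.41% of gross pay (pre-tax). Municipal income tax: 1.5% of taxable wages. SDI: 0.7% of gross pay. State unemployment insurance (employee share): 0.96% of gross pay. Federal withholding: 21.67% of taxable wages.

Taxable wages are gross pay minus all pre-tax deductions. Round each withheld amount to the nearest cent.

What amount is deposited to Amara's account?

SIMPLE IRA contribution: $1918.39 × 0.0327 = $62.73
Employee pension contribution: $1918.39 × 0.0341 = $65.42
Pre-tax total = $62.73 + $65.42 = $128.15
Taxable wages = $1918.39 − $128.15 = $1790.24
Municipal income tax: $1790.24 × 0.015 = $26.85
Federal withholding: $1790.24 × 0.2167 = $387.95
State income tax: $1790.24 × 0.0794 = $142.15
SDI: $1918.39 × 0.007 = $13.43
State unemployment insurance (employee share): $1918.39 × 0.0096 = $18.42
Social Security tax: $1918.39 × 0.0433 = $83.07
Roth contribution: $96.51
Parking deduction: $56.41
Legal plan premium: $85.63
Total deductions = $62.73 + $65.42 + $26.85 + $387.95 + $142.15 + $13.43 + $18.42 + $83.07 + $96.51 + $56.41 + $85.63 = $1038.57
Net pay = $1918.39 − $1038.57 = $879.82

$879.82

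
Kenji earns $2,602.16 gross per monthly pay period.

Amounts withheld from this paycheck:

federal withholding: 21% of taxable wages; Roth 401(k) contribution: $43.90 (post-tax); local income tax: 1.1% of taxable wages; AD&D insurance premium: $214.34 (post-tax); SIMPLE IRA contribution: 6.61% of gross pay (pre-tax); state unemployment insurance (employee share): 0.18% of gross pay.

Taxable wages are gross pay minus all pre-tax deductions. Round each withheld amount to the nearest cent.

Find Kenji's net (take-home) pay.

SIMPLE IRA contribution: $2,602.16 × 0.0661 = $172.00
Taxable wages = $2,602.16 − $172.00 = $2,430.16
Federal withholding: $2,430.16 × 0.21 = $510.33
Local income tax: $2,430.16 × 0.011 = $26.73
State unemployment insurance (employee share): $2,602.16 × 0.0018 = $4.68
AD&D insurance premium: $214.34
Roth 401(k) contribution: $43.90
Total deductions = $172.00 + $510.33 + $26.73 + $4.68 + $214.34 + $43.90 = $971.98
Net pay = $2,602.16 − $971.98 = $1,630.18

$1,630.18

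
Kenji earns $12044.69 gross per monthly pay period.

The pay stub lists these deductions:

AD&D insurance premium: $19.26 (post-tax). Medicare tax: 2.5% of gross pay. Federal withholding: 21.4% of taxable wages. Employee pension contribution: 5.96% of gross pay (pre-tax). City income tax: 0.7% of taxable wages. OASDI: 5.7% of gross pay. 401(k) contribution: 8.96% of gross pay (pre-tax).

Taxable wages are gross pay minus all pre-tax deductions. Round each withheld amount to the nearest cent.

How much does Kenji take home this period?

$6975.98

Employee pension contribution: $12044.69 × 0.0596 = $717.86
401(k) contribution: $12044.69 × 0.0896 = $1079.20
Pre-tax total = $717.86 + $1079.20 = $1797.06
Taxable wages = $12044.69 − $1797.06 = $10247.63
City income tax: $10247.63 × 0.007 = $71.73
Federal withholding: $10247.63 × 0.214 = $2192.99
Medicare tax: $12044.69 × 0.025 = $301.12
OASDI: $12044.69 × 0.057 = $686.55
AD&D insurance premium: $19.26
Total deductions = $717.86 + $1079.20 + $71.73 + $2192.99 + $301.12 + $686.55 + $19.26 = $5068.71
Net pay = $12044.69 − $5068.71 = $6975.98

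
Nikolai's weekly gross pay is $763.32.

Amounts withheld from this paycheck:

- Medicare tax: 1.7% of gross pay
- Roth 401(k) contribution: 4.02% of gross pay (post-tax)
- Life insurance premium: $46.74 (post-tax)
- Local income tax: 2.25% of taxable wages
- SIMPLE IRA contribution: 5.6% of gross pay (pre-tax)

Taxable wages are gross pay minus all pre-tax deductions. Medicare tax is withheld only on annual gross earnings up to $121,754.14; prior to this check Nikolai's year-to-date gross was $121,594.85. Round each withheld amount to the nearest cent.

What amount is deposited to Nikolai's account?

$624.22

SIMPLE IRA contribution: $763.32 × 0.056 = $42.75
Taxable wages = $763.32 − $42.75 = $720.57
Local income tax: $720.57 × 0.0225 = $16.21
Medicare tax: only $121,754.14 − $121,594.85 = $159.29 of this check is subject → $159.29 × 0.017 = $2.71
Life insurance premium: $46.74
Roth 401(k) contribution: $763.32 × 0.0402 = $30.69
Total deductions = $42.75 + $16.21 + $2.71 + $46.74 + $30.69 = $139.10
Net pay = $763.32 − $139.10 = $624.22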